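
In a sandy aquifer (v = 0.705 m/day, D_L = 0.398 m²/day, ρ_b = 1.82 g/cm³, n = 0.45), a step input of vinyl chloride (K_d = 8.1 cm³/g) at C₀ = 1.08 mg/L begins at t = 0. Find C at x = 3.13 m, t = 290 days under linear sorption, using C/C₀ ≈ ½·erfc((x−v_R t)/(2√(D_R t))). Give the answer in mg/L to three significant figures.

Retardation factor R = 1 + ρ_b·K_d/n = 1 + 1.82 × 8.1/0.45 = 33.76.
Sorption retards both mechanisms: v_R = v/R = 0.02088 m/day, D_R = D/R = 0.01179 m²/day.
v_R·t = 0.02088 × 290 = 6.0552 m; 2√(D_R t) = 3.698 m; argument = (3.13 − 6.0552)/3.698 = -0.7910.
C = C₀ × ½·erfc(-0.7910) = 1.08 × 0.8684 = 0.938 mg/L.

0.938 mg/L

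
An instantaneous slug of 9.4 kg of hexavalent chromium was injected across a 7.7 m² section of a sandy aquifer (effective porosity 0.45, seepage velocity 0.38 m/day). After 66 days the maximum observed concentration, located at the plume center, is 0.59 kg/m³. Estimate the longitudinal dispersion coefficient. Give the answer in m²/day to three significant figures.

At the plume center C_max = M/(n_e·A·√(4πDt)), so D = M²/(4πt·(n_e·A·C_max)²).
n_e·A·C_max = 0.45 × 7.7 × 0.59 = 2.044 kg/m.
D = 9.4²/(4π × 66 × 2.044²) = 0.0255 m²/day.

0.0255 m²/day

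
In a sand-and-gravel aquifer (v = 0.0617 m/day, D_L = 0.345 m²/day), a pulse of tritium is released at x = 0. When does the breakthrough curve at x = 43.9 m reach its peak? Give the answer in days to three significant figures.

627 days

For the 1D instantaneous-source solution, setting ∂C/∂t = 0 at fixed x gives v²t² + 2Dt − x² = 0, so t = (√(D² + v²x²) − D)/v².
√(D² + v²x²) = √(0.345² + 0.0617² × 43.9²) = 2.731; v² = 0.00380689.
t = (2.731 − 0.345)/0.00380689 = 627 days (vs. the pure-advection estimate x/v = 712 d).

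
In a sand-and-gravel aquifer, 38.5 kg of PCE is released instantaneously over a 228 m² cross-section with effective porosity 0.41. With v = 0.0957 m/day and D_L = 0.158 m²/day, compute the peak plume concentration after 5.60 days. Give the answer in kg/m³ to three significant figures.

0.124 kg/m³

The peak of an instantaneous 1D plume sits at x = vt; there the Gaussian factor is 1 and C_max = M/(n_e·A·√(4πDt)), where n_e·A is the pore area the mass is dissolved in.
√(4πDt) = √(4π × 0.158 × 5.60) = 3.334 m, so C_max = 38.5/(0.41 × 228 × 3.334) = 0.124 kg/m³.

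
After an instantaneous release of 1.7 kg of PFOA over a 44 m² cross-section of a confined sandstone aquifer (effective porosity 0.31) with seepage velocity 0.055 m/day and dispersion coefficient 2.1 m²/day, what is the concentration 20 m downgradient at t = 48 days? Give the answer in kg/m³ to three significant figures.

0.00166 kg/m³

For an instantaneous plane source, C(x,t) = M/(n_e·A·√(4πDt)) · exp(−(x−vt)²/(4Dt)), with n_e·A the pore (flow) area.
Plume center vt = 0.055 × 48 = 2.64 m, so the well at 20 m is 17.36 m downgradient of the peak.
√(4πDt) = 35.59 m, giving peak height M/(n_e·A·√(4πDt)) = 1.7/(0.31 × 44 × 35.59) = 0.003502 kg/m³.
(x−vt)²/(4Dt) = (17.36)²/(4 × 2.1 × 48) = 0.7474; exp(−0.7474) = 0.4736.
C = 0.003502 × 0.4736 = 0.00166 kg/m³.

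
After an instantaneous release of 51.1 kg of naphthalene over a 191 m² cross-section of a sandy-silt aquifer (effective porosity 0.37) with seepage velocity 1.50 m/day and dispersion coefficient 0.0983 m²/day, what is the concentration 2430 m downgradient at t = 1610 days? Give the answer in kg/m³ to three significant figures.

For an instantaneous plane source, C(x,t) = M/(n_e·A·√(4πDt)) · exp(−(x−vt)²/(4Dt)), with n_e·A the pore (flow) area.
Plume center vt = 1.50 × 1610 = 2415 m, so the well at 2430 m is 15 m downgradient of the peak.
√(4πDt) = 44.60 m, giving peak height M/(n_e·A·√(4πDt)) = 51.1/(0.37 × 191 × 44.60) = 0.01621 kg/m³.
(x−vt)²/(4Dt) = (15)²/(4 × 0.0983 × 1610) = 0.3554; exp(−0.3554) = 0.7009.
C = 0.01621 × 0.7009 = 0.0114 kg/m³.

0.0114 kg/m³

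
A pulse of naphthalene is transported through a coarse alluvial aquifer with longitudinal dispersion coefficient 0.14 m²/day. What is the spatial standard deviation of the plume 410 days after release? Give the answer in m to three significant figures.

Dispersive spreading gives a Gaussian with σ² = 2Dt; advection only shifts the center.
σ = √(2 × 0.14 × 410) = 10.7 m.

10.7 m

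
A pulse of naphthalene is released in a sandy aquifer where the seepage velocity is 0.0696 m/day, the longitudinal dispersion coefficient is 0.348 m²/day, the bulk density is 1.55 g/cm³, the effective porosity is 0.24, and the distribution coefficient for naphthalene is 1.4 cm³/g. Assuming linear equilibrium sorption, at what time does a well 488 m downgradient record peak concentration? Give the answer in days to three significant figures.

69700 days

Retardation factor R = 1 + ρ_b·K_d/n = 1 + 1.55 × 1.4/0.24 = 10.04.
Sorption retards both mechanisms: v_R = v/R = 0.006932 m/day, D_R = D/R = 0.03466 m²/day.
Peak time from v_R²t² + 2D_R t − x² = 0: t = (√(D_R² + v_R²x²) − D_R)/v_R².
√(D_R² + v_R²x²) = √(0.03466² + 0.006932² × 488²) = 3.383; v_R² = 4.805e-05.
t = (3.383 − 0.03466)/4.805e-05 = 69700 days.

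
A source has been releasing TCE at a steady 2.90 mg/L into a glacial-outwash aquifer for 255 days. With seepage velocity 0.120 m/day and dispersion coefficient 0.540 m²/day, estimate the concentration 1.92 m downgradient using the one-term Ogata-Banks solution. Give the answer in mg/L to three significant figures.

2.78 mg/L

For a continuous step input, C/C₀ ≈ ½·erfc((x−vt)/(2√(Dt))).
vt = 0.120 × 255 = 30.6 m and 2√(Dt) = 2√(0.540 × 255) = 23.47 m.
Argument (x−vt)/(2√(Dt)) = (1.92 − 30.6)/23.47 = -1.222; ½·erfc(-1.222) = 0.9580.
C = 2.90 × 0.9580 = 2.78 mg/L.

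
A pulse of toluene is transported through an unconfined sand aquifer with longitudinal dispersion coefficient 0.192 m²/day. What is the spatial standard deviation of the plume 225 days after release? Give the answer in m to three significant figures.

Dispersive spreading gives a Gaussian with σ² = 2Dt; advection only shifts the center.
σ = √(2 × 0.192 × 225) = 9.30 m.

9.30 m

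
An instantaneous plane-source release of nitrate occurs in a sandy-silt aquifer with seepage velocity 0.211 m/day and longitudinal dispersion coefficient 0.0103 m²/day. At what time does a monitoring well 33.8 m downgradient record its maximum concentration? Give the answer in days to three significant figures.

160 days

For the 1D instantaneous-source solution, setting ∂C/∂t = 0 at fixed x gives v²t² + 2Dt − x² = 0, so t = (√(D² + v²x²) − D)/v².
√(D² + v²x²) = √(0.0103² + 0.211² × 33.8²) = 7.132; v² = 0.044521.
t = (7.132 − 0.0103)/0.044521 = 160 days (vs. the pure-advection estimate x/v = 160 d).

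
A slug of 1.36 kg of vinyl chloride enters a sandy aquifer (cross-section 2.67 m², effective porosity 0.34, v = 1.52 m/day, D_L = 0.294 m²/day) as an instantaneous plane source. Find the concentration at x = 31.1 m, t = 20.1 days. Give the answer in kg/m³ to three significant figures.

0.172 kg/m³

For an instantaneous plane source, C(x,t) = M/(n_e·A·√(4πDt)) · exp(−(x−vt)²/(4Dt)), with n_e·A the pore (flow) area.
Plume center vt = 1.52 × 20.1 = 30.552 m, so the well at 31.1 m is 0.548 m downgradient of the peak.
√(4πDt) = 8.617 m, giving peak height M/(n_e·A·√(4πDt)) = 1.36/(0.34 × 2.67 × 8.617) = 0.1739 kg/m³.
(x−vt)²/(4Dt) = (0.548)²/(4 × 0.294 × 20.1) = 0.01270; exp(−0.01270) = 0.9874.
C = 0.1739 × 0.9874 = 0.172 kg/m³.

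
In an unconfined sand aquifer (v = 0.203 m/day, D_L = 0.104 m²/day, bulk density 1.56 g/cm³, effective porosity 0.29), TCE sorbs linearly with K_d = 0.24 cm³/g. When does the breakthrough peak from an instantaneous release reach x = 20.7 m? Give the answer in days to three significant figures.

Retardation factor R = 1 + ρ_b·K_d/n = 1 + 1.56 × 0.24/0.29 = 2.291.
Sorption retards both mechanisms: v_R = v/R = 0.08861 m/day, D_R = D/R = 0.04540 m²/day.
Peak time from v_R²t² + 2D_R t − x² = 0: t = (√(D_R² + v_R²x²) − D_R)/v_R².
√(D_R² + v_R²x²) = √(0.04540² + 0.08861² × 20.7²) = 1.835; v_R² = 0.007852.
t = (1.835 − 0.04540)/0.007852 = 228 days.

228 days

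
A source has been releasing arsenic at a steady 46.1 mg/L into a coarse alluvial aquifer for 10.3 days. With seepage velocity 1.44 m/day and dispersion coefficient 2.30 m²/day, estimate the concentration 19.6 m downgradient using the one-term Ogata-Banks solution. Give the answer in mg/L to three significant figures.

For a continuous step input, C/C₀ ≈ ½·erfc((x−vt)/(2√(Dt))).
vt = 1.44 × 10.3 = 14.832 m and 2√(Dt) = 2√(2.30 × 10.3) = 9.734 m.
Argument (x−vt)/(2√(Dt)) = (19.6 − 14.832)/9.734 = 0.4898; ½·erfc(0.4898) = 0.2443.
C = 46.1 × 0.2443 = 11.3 mg/L.

11.3 mg/L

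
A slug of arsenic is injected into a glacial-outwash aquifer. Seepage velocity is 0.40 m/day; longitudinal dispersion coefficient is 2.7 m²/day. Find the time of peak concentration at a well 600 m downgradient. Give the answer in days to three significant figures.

1480 days

For the 1D instantaneous-source solution, setting ∂C/∂t = 0 at fixed x gives v²t² + 2Dt − x² = 0, so t = (√(D² + v²x²) − D)/v².
√(D² + v²x²) = √(2.7² + 0.40² × 600²) = 240.0; v² = 0.16.
t = (240.0 − 2.7)/0.16 = 1480 days (vs. the pure-advection estimate x/v = 1500 d).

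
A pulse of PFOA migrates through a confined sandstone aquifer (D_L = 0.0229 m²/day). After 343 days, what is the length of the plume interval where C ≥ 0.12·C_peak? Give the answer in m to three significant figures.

The plume is Gaussian with σ = √(2Dt) = √(2 × 0.0229 × 343) = 3.964 m.
C/C_peak = exp(−Δx²/(2σ²)) = 0.12 ⇒ Δx = σ·√(−2 ln 0.12) = 3.964 × 2.059 = 8.162 m.
Width = 2Δx = 16.3 m.

16.3 m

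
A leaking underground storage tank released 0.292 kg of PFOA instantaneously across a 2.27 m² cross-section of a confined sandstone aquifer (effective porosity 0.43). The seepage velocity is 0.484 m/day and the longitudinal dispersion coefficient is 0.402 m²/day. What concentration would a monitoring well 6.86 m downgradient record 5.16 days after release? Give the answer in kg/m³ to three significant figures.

For an instantaneous plane source, C(x,t) = M/(n_e·A·√(4πDt)) · exp(−(x−vt)²/(4Dt)), with n_e·A the pore (flow) area.
Plume center vt = 0.484 × 5.16 = 2.49744 m, so the well at 6.86 m is 4.36256 m downgradient of the peak.
√(4πDt) = 5.106 m, giving peak height M/(n_e·A·√(4πDt)) = 0.292/(0.43 × 2.27 × 5.106) = 0.05859 kg/m³.
(x−vt)²/(4Dt) = (4.36256)²/(4 × 0.402 × 5.16) = 2.294; exp(−2.294) = 0.1009.
C = 0.05859 × 0.1009 = 0.00591 kg/m³.

0.00591 kg/m³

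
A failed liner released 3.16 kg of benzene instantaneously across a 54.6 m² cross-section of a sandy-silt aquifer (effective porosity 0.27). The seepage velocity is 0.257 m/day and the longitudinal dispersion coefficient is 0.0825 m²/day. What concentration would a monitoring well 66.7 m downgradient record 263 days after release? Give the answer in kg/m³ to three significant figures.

For an instantaneous plane source, C(x,t) = M/(n_e·A·√(4πDt)) · exp(−(x−vt)²/(4Dt)), with n_e·A the pore (flow) area.
Plume center vt = 0.257 × 263 = 67.591 m, so the well at 66.7 m is 0.891 m upgradient of the peak.
√(4πDt) = 16.51 m, giving peak height M/(n_e·A·√(4πDt)) = 3.16/(0.27 × 54.6 × 16.51) = 0.01298 kg/m³.
(x−vt)²/(4Dt) = (-0.891)²/(4 × 0.0825 × 263) = 0.009147; exp(−0.009147) = 0.9909.
C = 0.01298 × 0.9909 = 0.0129 kg/m³.

0.0129 kg/m³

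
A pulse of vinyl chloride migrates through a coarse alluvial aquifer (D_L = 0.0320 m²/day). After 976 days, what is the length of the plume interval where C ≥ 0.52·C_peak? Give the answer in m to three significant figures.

18.1 m

The plume is Gaussian with σ = √(2Dt) = √(2 × 0.0320 × 976) = 7.903 m.
C/C_peak = exp(−Δx²/(2σ²)) = 0.52 ⇒ Δx = σ·√(−2 ln 0.52) = 7.903 × 1.144 = 9.041 m.
Width = 2Δx = 18.1 m.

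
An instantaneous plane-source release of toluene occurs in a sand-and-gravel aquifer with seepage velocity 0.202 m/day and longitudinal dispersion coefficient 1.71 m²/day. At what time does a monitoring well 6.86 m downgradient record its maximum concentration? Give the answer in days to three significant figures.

For the 1D instantaneous-source solution, setting ∂C/∂t = 0 at fixed x gives v²t² + 2Dt − x² = 0, so t = (√(D² + v²x²) − D)/v².
√(D² + v²x²) = √(1.71² + 0.202² × 6.86²) = 2.201; v² = 0.040804.
t = (2.201 − 1.71)/0.040804 = 12.0 days (vs. the pure-advection estimate x/v = 34.0 d).

12.0 days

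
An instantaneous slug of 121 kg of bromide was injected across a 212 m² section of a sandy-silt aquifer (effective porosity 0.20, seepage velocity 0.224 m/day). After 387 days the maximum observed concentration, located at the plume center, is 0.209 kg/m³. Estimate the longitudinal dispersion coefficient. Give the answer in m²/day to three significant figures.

At the plume center C_max = M/(n_e·A·√(4πDt)), so D = M²/(4πt·(n_e·A·C_max)²).
n_e·A·C_max = 0.20 × 212 × 0.209 = 8.862 kg/m.
D = 121²/(4π × 387 × 8.862²) = 0.0383 m²/day.

0.0383 m²/day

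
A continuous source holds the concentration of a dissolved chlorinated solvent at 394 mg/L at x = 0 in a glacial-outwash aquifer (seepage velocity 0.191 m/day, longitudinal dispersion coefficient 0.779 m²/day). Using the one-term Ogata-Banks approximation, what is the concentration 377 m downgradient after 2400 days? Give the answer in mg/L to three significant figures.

358 mg/L

For a continuous step input, C/C₀ ≈ ½·erfc((x−vt)/(2√(Dt))).
vt = 0.191 × 2400 = 458.4 m and 2√(Dt) = 2√(0.779 × 2400) = 86.48 m.
Argument (x−vt)/(2√(Dt)) = (377 − 458.4)/86.48 = -0.9413; ½·erfc(-0.9413) = 0.9084.
C = 394 × 0.9084 = 358 mg/L.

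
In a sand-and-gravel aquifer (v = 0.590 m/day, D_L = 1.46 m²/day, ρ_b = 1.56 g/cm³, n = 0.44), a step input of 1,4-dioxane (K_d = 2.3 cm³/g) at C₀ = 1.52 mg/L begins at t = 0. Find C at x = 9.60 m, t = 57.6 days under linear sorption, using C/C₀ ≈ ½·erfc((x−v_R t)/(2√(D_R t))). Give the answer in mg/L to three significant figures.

0.129 mg/L

Retardation factor R = 1 + ρ_b·K_d/n = 1 + 1.56 × 2.3/0.44 = 9.155.
Sorption retards both mechanisms: v_R = v/R = 0.06445 m/day, D_R = D/R = 0.1595 m²/day.
v_R·t = 0.06445 × 57.6 = 3.71232 m; 2√(D_R t) = 6.062 m; argument = (9.60 − 3.71232)/6.062 = 0.9712.
C = C₀ × ½·erfc(0.9712) = 1.52 × 0.08480 = 0.129 mg/L.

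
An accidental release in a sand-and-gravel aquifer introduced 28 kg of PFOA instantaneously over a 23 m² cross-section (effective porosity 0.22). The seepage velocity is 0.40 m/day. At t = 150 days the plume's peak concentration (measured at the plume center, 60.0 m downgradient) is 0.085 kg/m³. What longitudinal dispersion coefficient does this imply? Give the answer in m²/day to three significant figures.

2.25 m²/day

At the plume center C_max = M/(n_e·A·√(4πDt)), so D = M²/(4πt·(n_e·A·C_max)²).
n_e·A·C_max = 0.22 × 23 × 0.085 = 0.4301 kg/m.
D = 28²/(4π × 150 × 0.4301²) = 2.25 m²/day.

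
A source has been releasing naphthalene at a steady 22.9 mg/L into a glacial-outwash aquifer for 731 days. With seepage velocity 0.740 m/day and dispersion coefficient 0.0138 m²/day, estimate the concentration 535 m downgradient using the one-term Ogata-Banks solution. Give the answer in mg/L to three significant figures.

20.8 mg/L

For a continuous step input, C/C₀ ≈ ½·erfc((x−vt)/(2√(Dt))).
vt = 0.740 × 731 = 540.94 m and 2√(Dt) = 2√(0.0138 × 731) = 6.352 m.
Argument (x−vt)/(2√(Dt)) = (535 − 540.94)/6.352 = -0.9351; ½·erfc(-0.9351) = 0.9070.
C = 22.9 × 0.9070 = 20.8 mg/L.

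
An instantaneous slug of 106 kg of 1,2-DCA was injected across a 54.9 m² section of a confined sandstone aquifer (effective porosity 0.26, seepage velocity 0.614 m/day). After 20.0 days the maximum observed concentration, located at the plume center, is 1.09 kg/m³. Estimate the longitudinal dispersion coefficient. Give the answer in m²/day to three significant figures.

0.185 m²/day

At the plume center C_max = M/(n_e·A·√(4πDt)), so D = M²/(4πt·(n_e·A·C_max)²).
n_e·A·C_max = 0.26 × 54.9 × 1.09 = 15.56 kg/m.
D = 106²/(4π × 20.0 × 15.56²) = 0.185 m²/day.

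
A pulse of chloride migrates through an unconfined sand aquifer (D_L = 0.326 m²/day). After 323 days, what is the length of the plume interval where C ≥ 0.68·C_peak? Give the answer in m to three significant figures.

The plume is Gaussian with σ = √(2Dt) = √(2 × 0.326 × 323) = 14.51 m.
C/C_peak = exp(−Δx²/(2σ²)) = 0.68 ⇒ Δx = σ·√(−2 ln 0.68) = 14.51 × 0.8783 = 12.74 m.
Width = 2Δx = 25.5 m.

25.5 m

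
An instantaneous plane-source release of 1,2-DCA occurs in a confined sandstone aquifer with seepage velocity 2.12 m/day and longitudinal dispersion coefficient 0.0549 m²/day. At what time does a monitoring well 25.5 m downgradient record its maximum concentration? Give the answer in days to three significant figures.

12.0 days

For the 1D instantaneous-source solution, setting ∂C/∂t = 0 at fixed x gives v²t² + 2Dt − x² = 0, so t = (√(D² + v²x²) − D)/v².
√(D² + v²x²) = √(0.0549² + 2.12² × 25.5²) = 54.06; v² = 4.4944.
t = (54.06 − 0.0549)/4.4944 = 12.0 days (vs. the pure-advection estimate x/v = 12.0 d).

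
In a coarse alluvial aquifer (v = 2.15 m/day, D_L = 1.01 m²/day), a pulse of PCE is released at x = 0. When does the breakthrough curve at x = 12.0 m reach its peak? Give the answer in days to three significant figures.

For the 1D instantaneous-source solution, setting ∂C/∂t = 0 at fixed x gives v²t² + 2Dt − x² = 0, so t = (√(D² + v²x²) − D)/v².
√(D² + v²x²) = √(1.01² + 2.15² × 12.0²) = 25.82; v² = 4.6225.
t = (25.82 − 1.01)/4.6225 = 5.37 days (vs. the pure-advection estimate x/v = 5.58 d).

5.37 days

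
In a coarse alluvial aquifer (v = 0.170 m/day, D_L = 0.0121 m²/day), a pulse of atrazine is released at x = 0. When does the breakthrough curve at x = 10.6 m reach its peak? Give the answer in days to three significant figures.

61.9 days

For the 1D instantaneous-source solution, setting ∂C/∂t = 0 at fixed x gives v²t² + 2Dt − x² = 0, so t = (√(D² + v²x²) − D)/v².
√(D² + v²x²) = √(0.0121² + 0.170² × 10.6²) = 1.802; v² = 0.0289.
t = (1.802 − 0.0121)/0.0289 = 61.9 days (vs. the pure-advection estimate x/v = 62.4 d).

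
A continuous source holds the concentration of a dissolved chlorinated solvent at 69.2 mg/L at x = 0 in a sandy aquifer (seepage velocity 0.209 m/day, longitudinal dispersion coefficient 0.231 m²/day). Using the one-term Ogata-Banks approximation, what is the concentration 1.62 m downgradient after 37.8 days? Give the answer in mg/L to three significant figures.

For a continuous step input, C/C₀ ≈ ½·erfc((x−vt)/(2√(Dt))).
vt = 0.209 × 37.8 = 7.9002 m and 2√(Dt) = 2√(0.231 × 37.8) = 5.910 m.
Argument (x−vt)/(2√(Dt)) = (1.62 − 7.9002)/5.910 = -1.063; ½·erfc(-1.063) = 0.9336.
C = 69.2 × 0.9336 = 64.6 mg/L.

64.6 mg/L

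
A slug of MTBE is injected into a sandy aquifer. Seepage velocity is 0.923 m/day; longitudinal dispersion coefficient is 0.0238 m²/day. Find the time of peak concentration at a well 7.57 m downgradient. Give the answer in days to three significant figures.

For the 1D instantaneous-source solution, setting ∂C/∂t = 0 at fixed x gives v²t² + 2Dt − x² = 0, so t = (√(D² + v²x²) − D)/v².
√(D² + v²x²) = √(0.0238² + 0.923² × 7.57²) = 6.987; v² = 0.851929.
t = (6.987 − 0.0238)/0.851929 = 8.17 days (vs. the pure-advection estimate x/v = 8.20 d).

8.17 days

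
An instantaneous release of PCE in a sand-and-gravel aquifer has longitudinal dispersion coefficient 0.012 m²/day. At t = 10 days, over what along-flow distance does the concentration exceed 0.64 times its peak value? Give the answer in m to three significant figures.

The plume is Gaussian with σ = √(2Dt) = √(2 × 0.012 × 10) = 0.4899 m.
C/C_peak = exp(−Δx²/(2σ²)) = 0.64 ⇒ Δx = σ·√(−2 ln 0.64) = 0.4899 × 0.9448 = 0.4629 m.
Width = 2Δx = 0.926 m.

0.926 m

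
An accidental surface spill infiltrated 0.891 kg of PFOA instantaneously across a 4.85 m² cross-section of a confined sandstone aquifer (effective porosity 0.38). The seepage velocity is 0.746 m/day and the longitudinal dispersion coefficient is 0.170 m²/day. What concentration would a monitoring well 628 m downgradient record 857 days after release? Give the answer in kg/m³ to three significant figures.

For an instantaneous plane source, C(x,t) = M/(n_e·A·√(4πDt)) · exp(−(x−vt)²/(4Dt)), with n_e·A the pore (flow) area.
Plume center vt = 0.746 × 857 = 639.322 m, so the well at 628 m is 11.322 m upgradient of the peak.
√(4πDt) = 42.79 m, giving peak height M/(n_e·A·√(4πDt)) = 0.891/(0.38 × 4.85 × 42.79) = 0.01130 kg/m³.
(x−vt)²/(4Dt) = (-11.322)²/(4 × 0.170 × 857) = 0.2200; exp(−0.2200) = 0.8025.
C = 0.01130 × 0.8025 = 0.00907 kg/m³.

0.00907 kg/m³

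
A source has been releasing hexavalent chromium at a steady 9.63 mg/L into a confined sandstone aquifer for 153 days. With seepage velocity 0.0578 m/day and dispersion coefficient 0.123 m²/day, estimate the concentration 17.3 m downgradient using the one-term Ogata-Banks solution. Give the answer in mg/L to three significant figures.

For a continuous step input, C/C₀ ≈ ½·erfc((x−vt)/(2√(Dt))).
vt = 0.0578 × 153 = 8.8434 m and 2√(Dt) = 2√(0.123 × 153) = 8.676 m.
Argument (x−vt)/(2√(Dt)) = (17.3 − 8.8434)/8.676 = 0.9747; ½·erfc(0.9747) = 0.08403.
C = 9.63 × 0.08403 = 0.809 mg/L.

0.809 mg/L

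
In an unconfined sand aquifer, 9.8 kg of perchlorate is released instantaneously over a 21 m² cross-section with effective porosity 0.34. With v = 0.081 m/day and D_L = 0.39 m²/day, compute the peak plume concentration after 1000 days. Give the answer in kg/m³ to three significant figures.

0.0196 kg/m³

The peak of an instantaneous 1D plume sits at x = vt; there the Gaussian factor is 1 and C_max = M/(n_e·A·√(4πDt)), where n_e·A is the pore area the mass is dissolved in.
√(4πDt) = √(4π × 0.39 × 1000) = 70.01 m, so C_max = 9.8/(0.34 × 21 × 70.01) = 0.0196 kg/m³.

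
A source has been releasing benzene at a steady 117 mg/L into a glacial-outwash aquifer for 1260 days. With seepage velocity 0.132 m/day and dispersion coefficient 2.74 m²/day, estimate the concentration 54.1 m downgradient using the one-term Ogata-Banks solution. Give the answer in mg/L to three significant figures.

For a continuous step input, C/C₀ ≈ ½·erfc((x−vt)/(2√(Dt))).
vt = 0.132 × 1260 = 166.32 m and 2√(Dt) = 2√(2.74 × 1260) = 117.5 m.
Argument (x−vt)/(2√(Dt)) = (54.1 − 166.32)/117.5 = -0.9551; ½·erfc(-0.9551) = 0.9116.
C = 117 × 0.9116 = 107 mg/L.

107 mg/L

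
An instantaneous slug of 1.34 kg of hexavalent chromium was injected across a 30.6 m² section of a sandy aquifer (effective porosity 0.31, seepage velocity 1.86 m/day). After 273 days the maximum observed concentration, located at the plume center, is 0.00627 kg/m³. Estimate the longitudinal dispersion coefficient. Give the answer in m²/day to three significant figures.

0.148 m²/day

At the plume center C_max = M/(n_e·A·√(4πDt)), so D = M²/(4πt·(n_e·A·C_max)²).
n_e·A·C_max = 0.31 × 30.6 × 0.00627 = 0.05948 kg/m.
D = 1.34²/(4π × 273 × 0.05948²) = 0.148 m²/day.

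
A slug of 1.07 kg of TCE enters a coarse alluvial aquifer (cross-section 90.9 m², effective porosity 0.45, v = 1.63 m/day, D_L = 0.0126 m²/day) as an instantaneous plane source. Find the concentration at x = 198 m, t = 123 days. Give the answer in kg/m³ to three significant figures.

0.00218 kg/m³

For an instantaneous plane source, C(x,t) = M/(n_e·A·√(4πDt)) · exp(−(x−vt)²/(4Dt)), with n_e·A the pore (flow) area.
Plume center vt = 1.63 × 123 = 200.49 m, so the well at 198 m is 2.49 m upgradient of the peak.
√(4πDt) = 4.413 m, giving peak height M/(n_e·A·√(4πDt)) = 1.07/(0.45 × 90.9 × 4.413) = 0.005928 kg/m³.
(x−vt)²/(4Dt) = (-2.49)²/(4 × 0.0126 × 123) = 1.000; exp(−1.000) = 0.3679.
C = 0.005928 × 0.3679 = 0.00218 kg/m³.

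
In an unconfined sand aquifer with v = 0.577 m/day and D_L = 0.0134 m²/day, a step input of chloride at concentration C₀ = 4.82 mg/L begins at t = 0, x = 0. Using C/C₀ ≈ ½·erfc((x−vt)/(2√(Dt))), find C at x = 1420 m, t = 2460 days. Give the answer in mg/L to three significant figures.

For a continuous step input, C/C₀ ≈ ½·erfc((x−vt)/(2√(Dt))).
vt = 0.577 × 2460 = 1419.42 m and 2√(Dt) = 2√(0.0134 × 2460) = 11.48 m.
Argument (x−vt)/(2√(Dt)) = (1420 − 1419.42)/11.48 = 0.05052; ½·erfc(0.05052) = 0.4715.
C = 4.82 × 0.4715 = 2.27 mg/L.

2.27 mg/L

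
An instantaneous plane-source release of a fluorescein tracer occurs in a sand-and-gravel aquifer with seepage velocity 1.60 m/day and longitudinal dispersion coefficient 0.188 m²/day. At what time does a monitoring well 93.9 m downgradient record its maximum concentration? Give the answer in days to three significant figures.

58.6 days

For the 1D instantaneous-source solution, setting ∂C/∂t = 0 at fixed x gives v²t² + 2Dt − x² = 0, so t = (√(D² + v²x²) − D)/v².
√(D² + v²x²) = √(0.188² + 1.60² × 93.9²) = 150.2; v² = 2.56.
t = (150.2 − 0.188)/2.56 = 58.6 days (vs. the pure-advection estimate x/v = 58.7 d).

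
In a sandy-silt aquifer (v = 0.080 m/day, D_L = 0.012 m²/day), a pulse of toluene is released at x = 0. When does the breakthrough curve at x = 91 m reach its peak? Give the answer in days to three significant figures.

1140 days

For the 1D instantaneous-source solution, setting ∂C/∂t = 0 at fixed x gives v²t² + 2Dt − x² = 0, so t = (√(D² + v²x²) − D)/v².
√(D² + v²x²) = √(0.012² + 0.080² × 91²) = 7.280; v² = 0.0064.
t = (7.280 − 0.012)/0.0064 = 1140 days (vs. the pure-advection estimate x/v = 1140 d).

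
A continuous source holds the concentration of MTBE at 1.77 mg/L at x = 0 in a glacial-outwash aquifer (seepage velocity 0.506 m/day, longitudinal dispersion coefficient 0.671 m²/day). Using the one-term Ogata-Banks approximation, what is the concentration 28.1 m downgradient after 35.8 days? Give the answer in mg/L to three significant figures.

For a continuous step input, C/C₀ ≈ ½·erfc((x−vt)/(2√(Dt))).
vt = 0.506 × 35.8 = 18.1148 m and 2√(Dt) = 2√(0.671 × 35.8) = 9.802 m.
Argument (x−vt)/(2√(Dt)) = (28.1 − 18.1148)/9.802 = 1.019; ½·erfc(1.019) = 0.07478.
C = 1.77 × 0.07478 = 0.132 mg/L.

0.132 mg/L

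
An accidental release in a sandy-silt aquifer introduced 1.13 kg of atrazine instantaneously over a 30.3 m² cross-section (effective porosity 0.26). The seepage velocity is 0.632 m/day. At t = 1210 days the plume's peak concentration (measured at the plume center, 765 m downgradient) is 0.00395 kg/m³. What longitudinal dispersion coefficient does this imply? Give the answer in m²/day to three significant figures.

At the plume center C_max = M/(n_e·A·√(4πDt)), so D = M²/(4πt·(n_e·A·C_max)²).
n_e·A·C_max = 0.26 × 30.3 × 0.00395 = 0.03112 kg/m.
D = 1.13²/(4π × 1210 × 0.03112²) = 0.0867 m²/day.

0.0867 m²/day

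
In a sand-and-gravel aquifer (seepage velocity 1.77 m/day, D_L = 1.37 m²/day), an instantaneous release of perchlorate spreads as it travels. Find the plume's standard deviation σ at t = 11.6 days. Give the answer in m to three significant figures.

5.64 m

Dispersive spreading gives a Gaussian with σ² = 2Dt; advection only shifts the center.
σ = √(2 × 1.37 × 11.6) = 5.64 m.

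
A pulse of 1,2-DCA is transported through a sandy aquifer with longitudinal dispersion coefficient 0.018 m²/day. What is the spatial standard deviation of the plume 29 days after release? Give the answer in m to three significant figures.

Dispersive spreading gives a Gaussian with σ² = 2Dt; advection only shifts the center.
σ = √(2 × 0.018 × 29) = 1.02 m.

1.02 m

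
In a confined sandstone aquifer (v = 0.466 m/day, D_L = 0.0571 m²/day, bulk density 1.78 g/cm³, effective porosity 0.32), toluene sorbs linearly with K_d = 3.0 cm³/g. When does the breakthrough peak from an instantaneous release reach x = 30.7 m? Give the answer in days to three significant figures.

1160 days

Retardation factor R = 1 + ρ_b·K_d/n = 1 + 1.78 × 3.0/0.32 = 17.69.
Sorption retards both mechanisms: v_R = v/R = 0.02634 m/day, D_R = D/R = 0.003228 m²/day.
Peak time from v_R²t² + 2D_R t − x² = 0: t = (√(D_R² + v_R²x²) − D_R)/v_R².
√(D_R² + v_R²x²) = √(0.003228² + 0.02634² × 30.7²) = 0.8086; v_R² = 0.0006938.
t = (0.8086 − 0.003228)/0.0006938 = 1160 days.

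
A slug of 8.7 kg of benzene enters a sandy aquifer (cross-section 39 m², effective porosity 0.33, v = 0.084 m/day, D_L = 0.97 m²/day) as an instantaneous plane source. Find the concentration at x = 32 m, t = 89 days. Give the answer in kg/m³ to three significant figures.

0.00360 kg/m³

For an instantaneous plane source, C(x,t) = M/(n_e·A·√(4πDt)) · exp(−(x−vt)²/(4Dt)), with n_e·A the pore (flow) area.
Plume center vt = 0.084 × 89 = 7.476 m, so the well at 32 m is 24.524 m downgradient of the peak.
√(4πDt) = 32.94 m, giving peak height M/(n_e·A·√(4πDt)) = 8.7/(0.33 × 39 × 32.94) = 0.02052 kg/m³.
(x−vt)²/(4Dt) = (24.524)²/(4 × 0.97 × 89) = 1.742; exp(−1.742) = 0.1752.
C = 0.02052 × 0.1752 = 0.00360 kg/m³.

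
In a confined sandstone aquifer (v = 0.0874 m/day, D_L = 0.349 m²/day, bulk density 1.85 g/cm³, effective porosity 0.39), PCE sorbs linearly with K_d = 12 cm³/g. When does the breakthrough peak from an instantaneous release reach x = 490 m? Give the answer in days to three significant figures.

322000 days

Retardation factor R = 1 + ρ_b·K_d/n = 1 + 1.85 × 12/0.39 = 57.92.
Sorption retards both mechanisms: v_R = v/R = 0.001509 m/day, D_R = D/R = 0.006026 m²/day.
Peak time from v_R²t² + 2D_R t − x² = 0: t = (√(D_R² + v_R²x²) − D_R)/v_R².
√(D_R² + v_R²x²) = √(0.006026² + 0.001509² × 490²) = 0.7394; v_R² = 2.277e-06.
t = (0.7394 − 0.006026)/2.277e-06 = 322000 days.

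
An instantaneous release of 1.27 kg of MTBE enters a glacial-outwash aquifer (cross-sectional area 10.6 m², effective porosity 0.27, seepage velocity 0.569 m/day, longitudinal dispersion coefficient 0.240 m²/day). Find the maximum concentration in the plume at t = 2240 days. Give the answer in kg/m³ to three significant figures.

The peak of an instantaneous 1D plume sits at x = vt; there the Gaussian factor is 1 and C_max = M/(n_e·A·√(4πDt)), where n_e·A is the pore area the mass is dissolved in.
√(4πDt) = √(4π × 0.240 × 2240) = 82.19 m, so C_max = 1.27/(0.27 × 10.6 × 82.19) = 0.00540 kg/m³.

0.00540 kg/m³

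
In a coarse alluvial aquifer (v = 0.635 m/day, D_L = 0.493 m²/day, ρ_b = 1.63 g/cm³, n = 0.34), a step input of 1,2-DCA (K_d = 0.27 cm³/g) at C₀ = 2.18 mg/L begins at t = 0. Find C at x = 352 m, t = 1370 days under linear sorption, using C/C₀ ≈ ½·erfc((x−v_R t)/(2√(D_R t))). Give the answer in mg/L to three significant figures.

Retardation factor R = 1 + ρ_b·K_d/n = 1 + 1.63 × 0.27/0.34 = 2.294.
Sorption retards both mechanisms: v_R = v/R = 0.2768 m/day, D_R = D/R = 0.2149 m²/day.
v_R·t = 0.2768 × 1370 = 379.216 m; 2√(D_R t) = 34.32 m; argument = (352 − 379.216)/34.32 = -0.7930.
C = C₀ × ½·erfc(-0.7930) = 2.18 × 0.8690 = 1.89 mg/L.

1.89 mg/L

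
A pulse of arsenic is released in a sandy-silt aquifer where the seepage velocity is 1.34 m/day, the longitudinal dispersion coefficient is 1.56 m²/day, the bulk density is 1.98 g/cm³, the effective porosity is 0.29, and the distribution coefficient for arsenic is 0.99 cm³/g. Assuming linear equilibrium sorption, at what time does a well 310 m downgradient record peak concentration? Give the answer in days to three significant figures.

Retardation factor R = 1 + ρ_b·K_d/n = 1 + 1.98 × 0.99/0.29 = 7.759.
Sorption retards both mechanisms: v_R = v/R = 0.1727 m/day, D_R = D/R = 0.2011 m²/day.
Peak time from v_R²t² + 2D_R t − x² = 0: t = (√(D_R² + v_R²x²) − D_R)/v_R².
√(D_R² + v_R²x²) = √(0.2011² + 0.1727² × 310²) = 53.54; v_R² = 0.02983.
t = (53.54 − 0.2011)/0.02983 = 1790 days.

1790 days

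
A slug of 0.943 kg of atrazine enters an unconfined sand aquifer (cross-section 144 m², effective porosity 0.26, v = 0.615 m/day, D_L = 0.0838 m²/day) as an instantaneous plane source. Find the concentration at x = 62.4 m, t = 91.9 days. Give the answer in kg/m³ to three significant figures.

For an instantaneous plane source, C(x,t) = M/(n_e·A·√(4πDt)) · exp(−(x−vt)²/(4Dt)), with n_e·A the pore (flow) area.
Plume center vt = 0.615 × 91.9 = 56.5185 m, so the well at 62.4 m is 5.8815 m downgradient of the peak.
√(4πDt) = 9.837 m, giving peak height M/(n_e·A·√(4πDt)) = 0.943/(0.26 × 144 × 9.837) = 0.002560 kg/m³.
(x−vt)²/(4Dt) = (5.8815)²/(4 × 0.0838 × 91.9) = 1.123; exp(−1.123) = 0.3253.
C = 0.002560 × 0.3253 = 0.000833 kg/m³.

0.000833 kg/m³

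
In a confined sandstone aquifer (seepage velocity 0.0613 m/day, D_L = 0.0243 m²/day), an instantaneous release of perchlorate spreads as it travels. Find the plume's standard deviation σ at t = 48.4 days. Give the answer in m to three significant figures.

1.53 m

Dispersive spreading gives a Gaussian with σ² = 2Dt; advection only shifts the center.
σ = √(2 × 0.0243 × 48.4) = 1.53 m.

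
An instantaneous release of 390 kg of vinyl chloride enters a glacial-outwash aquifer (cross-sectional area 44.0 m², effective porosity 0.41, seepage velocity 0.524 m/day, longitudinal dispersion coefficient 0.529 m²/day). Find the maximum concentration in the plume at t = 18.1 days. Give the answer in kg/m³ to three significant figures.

The peak of an instantaneous 1D plume sits at x = vt; there the Gaussian factor is 1 and C_max = M/(n_e·A·√(4πDt)), where n_e·A is the pore area the mass is dissolved in.
√(4πDt) = √(4π × 0.529 × 18.1) = 10.97 m, so C_max = 390/(0.41 × 44.0 × 10.97) = 1.97 kg/m³.

1.97 kg/m³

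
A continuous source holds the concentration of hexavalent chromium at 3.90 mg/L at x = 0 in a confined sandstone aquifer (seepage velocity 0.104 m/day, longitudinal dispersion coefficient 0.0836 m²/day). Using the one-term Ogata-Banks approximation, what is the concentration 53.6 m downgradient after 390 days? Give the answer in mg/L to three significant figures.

For a continuous step input, C/C₀ ≈ ½·erfc((x−vt)/(2√(Dt))).
vt = 0.104 × 390 = 40.56 m and 2√(Dt) = 2√(0.0836 × 390) = 11.42 m.
Argument (x−vt)/(2√(Dt)) = (53.6 − 40.56)/11.42 = 1.142; ½·erfc(1.142) = 0.05315.
C = 3.90 × 0.05315 = 0.207 mg/L.

0.207 mg/L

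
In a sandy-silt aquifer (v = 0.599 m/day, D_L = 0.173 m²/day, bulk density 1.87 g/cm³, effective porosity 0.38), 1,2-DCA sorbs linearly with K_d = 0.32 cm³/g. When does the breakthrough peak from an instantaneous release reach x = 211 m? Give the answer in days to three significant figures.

906 days

Retardation factor R = 1 + ρ_b·K_d/n = 1 + 1.87 × 0.32/0.38 = 2.575.
Sorption retards both mechanisms: v_R = v/R = 0.2326 m/day, D_R = D/R = 0.06718 m²/day.
Peak time from v_R²t² + 2D_R t − x² = 0: t = (√(D_R² + v_R²x²) − D_R)/v_R².
√(D_R² + v_R²x²) = √(0.06718² + 0.2326² × 211²) = 49.08; v_R² = 0.05410.
t = (49.08 − 0.06718)/0.05410 = 906 days.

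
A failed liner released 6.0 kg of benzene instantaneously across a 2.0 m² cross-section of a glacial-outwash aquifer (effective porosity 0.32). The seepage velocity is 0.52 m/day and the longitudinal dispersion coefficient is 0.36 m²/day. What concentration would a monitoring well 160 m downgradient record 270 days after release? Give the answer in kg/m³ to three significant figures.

0.0999 kg/m³

For an instantaneous plane source, C(x,t) = M/(n_e·A·√(4πDt)) · exp(−(x−vt)²/(4Dt)), with n_e·A the pore (flow) area.
Plume center vt = 0.52 × 270 = 140.4 m, so the well at 160 m is 19.6 m downgradient of the peak.
√(4πDt) = 34.95 m, giving peak height M/(n_e·A·√(4πDt)) = 6.0/(0.32 × 2.0 × 34.95) = 0.2682 kg/m³.
(x−vt)²/(4Dt) = (19.6)²/(4 × 0.36 × 270) = 0.9881; exp(−0.9881) = 0.3723.
C = 0.2682 × 0.3723 = 0.0999 kg/m³.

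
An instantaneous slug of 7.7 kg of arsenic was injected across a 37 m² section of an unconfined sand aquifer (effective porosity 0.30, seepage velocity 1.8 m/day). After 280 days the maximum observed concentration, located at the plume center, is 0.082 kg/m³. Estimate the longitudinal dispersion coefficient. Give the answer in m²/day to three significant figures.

0.0203 m²/day

At the plume center C_max = M/(n_e·A·√(4πDt)), so D = M²/(4πt·(n_e·A·C_max)²).
n_e·A·C_max = 0.30 × 37 × 0.082 = 0.9102 kg/m.
D = 7.7²/(4π × 280 × 0.9102²) = 0.0203 m²/day.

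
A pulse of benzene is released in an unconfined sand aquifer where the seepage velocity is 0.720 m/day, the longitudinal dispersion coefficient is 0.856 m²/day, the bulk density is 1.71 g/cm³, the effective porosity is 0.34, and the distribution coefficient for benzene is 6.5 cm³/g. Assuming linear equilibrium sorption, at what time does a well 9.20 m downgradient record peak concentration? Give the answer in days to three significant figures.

Retardation factor R = 1 + ρ_b·K_d/n = 1 + 1.71 × 6.5/0.34 = 33.69.
Sorption retards both mechanisms: v_R = v/R = 0.02137 m/day, D_R = D/R = 0.02541 m²/day.
Peak time from v_R²t² + 2D_R t − x² = 0: t = (√(D_R² + v_R²x²) − D_R)/v_R².
√(D_R² + v_R²x²) = √(0.02541² + 0.02137² × 9.20²) = 0.1982; v_R² = 0.0004567.
t = (0.1982 − 0.02541)/0.0004567 = 378 days.

378 days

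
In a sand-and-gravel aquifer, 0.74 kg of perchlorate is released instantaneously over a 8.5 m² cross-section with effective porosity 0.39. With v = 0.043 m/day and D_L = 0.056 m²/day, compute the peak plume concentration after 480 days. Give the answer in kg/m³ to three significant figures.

The peak of an instantaneous 1D plume sits at x = vt; there the Gaussian factor is 1 and C_max = M/(n_e·A·√(4πDt)), where n_e·A is the pore area the mass is dissolved in.
√(4πDt) = √(4π × 0.056 × 480) = 18.38 m, so C_max = 0.74/(0.39 × 8.5 × 18.38) = 0.0121 kg/m³.

0.0121 kg/m³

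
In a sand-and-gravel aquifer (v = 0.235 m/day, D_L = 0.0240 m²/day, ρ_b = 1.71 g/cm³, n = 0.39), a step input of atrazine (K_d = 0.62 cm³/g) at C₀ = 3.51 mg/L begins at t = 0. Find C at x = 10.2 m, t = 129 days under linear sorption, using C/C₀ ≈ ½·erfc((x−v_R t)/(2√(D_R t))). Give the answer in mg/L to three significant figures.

Retardation factor R = 1 + ρ_b·K_d/n = 1 + 1.71 × 0.62/0.39 = 3.718.
Sorption retards both mechanisms: v_R = v/R = 0.06321 m/day, D_R = D/R = 0.006455 m²/day.
v_R·t = 0.06321 × 129 = 8.15409 m; 2√(D_R t) = 1.825 m; argument = (10.2 − 8.15409)/1.825 = 1.121.
C = C₀ × ½·erfc(1.121) = 3.51 × 0.05645 = 0.198 mg/L.

0.198 mg/L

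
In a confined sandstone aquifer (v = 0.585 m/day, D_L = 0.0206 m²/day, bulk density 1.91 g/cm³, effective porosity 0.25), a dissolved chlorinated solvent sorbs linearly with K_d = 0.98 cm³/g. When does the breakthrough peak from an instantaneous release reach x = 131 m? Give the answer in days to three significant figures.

Retardation factor R = 1 + ρ_b·K_d/n = 1 + 1.91 × 0.98/0.25 = 8.487.
Sorption retards both mechanisms: v_R = v/R = 0.06893 m/day, D_R = D/R = 0.002427 m²/day.
Peak time from v_R²t² + 2D_R t − x² = 0: t = (√(D_R² + v_R²x²) − D_R)/v_R².
√(D_R² + v_R²x²) = √(0.002427² + 0.06893² × 131²) = 9.030; v_R² = 0.004751.
t = (9.030 − 0.002427)/0.004751 = 1900 days.

1900 days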